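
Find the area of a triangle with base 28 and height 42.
Area = (1/2) * base * height
Area = (1/2) * 28 * 42
Area = 588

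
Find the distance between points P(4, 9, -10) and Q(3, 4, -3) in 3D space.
d = √[(-1)² + (-5)² + (7)²] = √75 = 8.66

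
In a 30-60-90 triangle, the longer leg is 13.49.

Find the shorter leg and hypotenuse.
In a 30-60-90 triangle, sides are in ratio 1 : √3 : 2.
Long leg = short leg·√3  →  short leg = 13.49/√3 = 7.788
Hypotenuse = 2·(short leg) = 2·13.49/√3 = 15.58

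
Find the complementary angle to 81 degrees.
Complementary angles sum to 90 degrees.
Other angle = 90 - 81
Other angle = 9 degrees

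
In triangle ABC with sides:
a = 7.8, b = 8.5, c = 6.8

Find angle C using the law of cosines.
cos(C) = (a² + b² - c²)/(2ab)
cos(C) = (7.8² + 8.5² - 6.8²)/(2·7.8·8.5) = 86.85/132.6 = 0.654977
C = arccos(0.654977) = 49.08°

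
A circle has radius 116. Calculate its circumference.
Circumference = 2 * pi * r
Circumference = 2 * pi * 116
Circumference = 728.85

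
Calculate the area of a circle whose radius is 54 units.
Area = pi * r²
Area = pi * 54²
Area = pi * 2916
Area = 9160.88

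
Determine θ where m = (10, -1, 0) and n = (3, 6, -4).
m·n = 24, |m|² = 101, |n|² = 61
cos θ = 24/√6161 ≈ 0.3058
θ ≈ 72.2°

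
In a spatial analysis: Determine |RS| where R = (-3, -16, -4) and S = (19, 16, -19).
d = √[(22)² + (32)² + (-15)²] = √1733 = 41.63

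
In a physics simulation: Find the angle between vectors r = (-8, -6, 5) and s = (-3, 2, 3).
r·s = 27, |r|² = 125, |s|² = 22
cos θ = 27/√2750 ≈ 0.5149
θ ≈ 59.01°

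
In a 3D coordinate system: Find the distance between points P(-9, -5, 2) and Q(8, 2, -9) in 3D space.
d = √[(17)² + (7)² + (-11)²] = √459 = 21.42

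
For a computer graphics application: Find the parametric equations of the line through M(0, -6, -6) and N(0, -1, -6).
Direction vector d = N - M = (0, 5, 0)
x = 0, y = -6 + 5t, z = -6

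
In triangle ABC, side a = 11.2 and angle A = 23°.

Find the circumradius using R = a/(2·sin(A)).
R = a/(2·sin(A)) = 11.2/(2·sin(23°))
R = 11.2/(2·0.390731) = 11.2/0.781462 = 14.33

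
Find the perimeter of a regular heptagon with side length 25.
Perimeter = number of sides * side length
Perimeter = 7 * 25
Perimeter = 175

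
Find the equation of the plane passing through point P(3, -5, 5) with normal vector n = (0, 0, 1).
d = n·P = (0)(3) + (0)(-5) + (1)(5) = 5
Plane: z = 5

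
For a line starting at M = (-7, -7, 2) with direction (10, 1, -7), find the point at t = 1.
P(1) = (-7 + 10(1), -7 + 1(1), 2 + (-7)(1)) = (3, -6, -5)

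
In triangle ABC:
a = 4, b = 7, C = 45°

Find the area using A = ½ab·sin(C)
A = ½·4·7·sin(45°) = ½·28·0.707107 = 9.899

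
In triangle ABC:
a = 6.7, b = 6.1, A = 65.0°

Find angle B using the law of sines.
sin(B)/b = sin(A)/a
sin(B) = b·sin(A)/a = 6.1·sin(65.0°)/6.7 = 0.825146
B = arcsin(0.825146) = 55.6°  (b ≤ a, so B ≤ A and the acute solution is unique)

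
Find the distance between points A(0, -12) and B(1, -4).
Using the distance formula: d = sqrt((x₂-x₁)² + (y₂-y₁)²)
dx = 1 - 0 = 1
dy = (-4) - (-12) = 8
d = sqrt(1² + 8²) = sqrt(1 + 64) = sqrt(65) = 8.06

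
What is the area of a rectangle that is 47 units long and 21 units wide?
Area = length * width
Area = 47 * 21
Area = 987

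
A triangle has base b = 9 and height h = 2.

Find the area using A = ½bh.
A = ½·9·2 = 9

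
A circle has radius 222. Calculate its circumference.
Circumference = 2 * pi * r
Circumference = 2 * pi * 222
Circumference = 1394.87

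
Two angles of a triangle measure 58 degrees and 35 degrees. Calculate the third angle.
Sum of angles in a triangle = 180 degrees
Third angle = 180 - 58 - 35
Third angle = 87 degrees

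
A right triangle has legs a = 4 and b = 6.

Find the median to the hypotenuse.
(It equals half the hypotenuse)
Hypotenuse c = √(4² + 6²) = √52 = 7.2111
Median to hypotenuse = c/2 = 3.606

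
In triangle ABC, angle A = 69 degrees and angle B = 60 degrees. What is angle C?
Sum of angles in a triangle = 180 degrees
Third angle = 180 - 69 - 60
Third angle = 51 degrees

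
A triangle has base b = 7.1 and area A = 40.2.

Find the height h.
A = ½bh  →  h = 2A/b
h = 2·40.2/7.1 = 11.32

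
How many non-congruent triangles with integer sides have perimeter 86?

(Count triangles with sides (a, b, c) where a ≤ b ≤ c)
With a ≤ b ≤ c and a + b + c = 86, the triangle inequality a + b > c gives c < 86/2, so c ≤ 42.
Iterate a from 1 to ⌊p/3⌋ = 28; for each a, b ranges from a to ⌊(p−a)/2⌋ with c = p − a − b, keeping only c ≥ b.
Triples: (2, 42, 42), (3, 41, 42), (4, 40, 42), …
Count = 154 triangles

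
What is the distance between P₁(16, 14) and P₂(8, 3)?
Using the distance formula: d = sqrt((x₂-x₁)² + (y₂-y₁)²)
dx = 8 - 16 = -8
dy = 3 - 14 = -11
d = sqrt((-8)² + (-11)²) = sqrt(64 + 121) = sqrt(185) = 13.60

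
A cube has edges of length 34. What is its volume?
Volume = s³
Volume = 34³
Volume = 39304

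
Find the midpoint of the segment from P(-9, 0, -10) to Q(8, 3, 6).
Midpoint = ((-9+8)/2, (0+3)/2, (-10+6)/2) = (-0.5, 1.5, -2)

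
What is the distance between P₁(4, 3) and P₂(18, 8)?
Using the distance formula: d = sqrt((x₂-x₁)² + (y₂-y₁)²)
dx = 18 - 4 = 14
dy = 8 - 3 = 5
d = sqrt(14² + 5²) = sqrt(196 + 25) = sqrt(221) = 14.87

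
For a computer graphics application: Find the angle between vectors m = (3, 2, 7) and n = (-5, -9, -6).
m·n = -75, |m|² = 62, |n|² = 142
cos θ = -75/√8804 ≈ -0.7993
θ ≈ 143.1°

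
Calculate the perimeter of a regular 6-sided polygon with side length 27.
Perimeter = number of sides * side length
Perimeter = 6 * 27
Perimeter = 162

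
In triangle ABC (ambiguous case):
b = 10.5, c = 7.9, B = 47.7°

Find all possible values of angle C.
sin(C)/c = sin(B)/b  →  sin(C) = c·sin(B)/b = 7.9·sin(47.7°)/10.5 = 0.556484
C₁ = arcsin(0.556484) = 33.81°,  C₂ = 180° - C₁ = 146.19°
Check C₂: A = 180° - 47.7° - 146.19° = -13.89° ≤ 0, rejected
C = 33.81° (one solution)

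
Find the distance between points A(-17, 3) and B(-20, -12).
Using the distance formula: d = sqrt((x₂-x₁)² + (y₂-y₁)²)
dx = (-20) - (-17) = -3
dy = (-12) - 3 = -15
d = sqrt((-3)² + (-15)²) = sqrt(9 + 225) = sqrt(234) = 15.30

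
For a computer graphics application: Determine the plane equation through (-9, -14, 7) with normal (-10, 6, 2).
d = n·P = (-10)(-9) + (6)(-14) + (2)(7) = 20
Plane: -10x + 6y + 2z = 20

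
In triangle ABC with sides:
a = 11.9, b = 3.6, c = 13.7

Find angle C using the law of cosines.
cos(C) = (a² + b² - c²)/(2ab)
cos(C) = (11.9² + 3.6² - 13.7²)/(2·11.9·3.6) = -33.12/85.68 = -0.386555
C = arccos(-0.386555) = 112.7°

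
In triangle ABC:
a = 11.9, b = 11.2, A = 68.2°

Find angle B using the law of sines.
sin(B)/b = sin(A)/a
sin(B) = b·sin(A)/a = 11.2·sin(68.2°)/11.9 = 0.873869
B = arcsin(0.873869) = 60.91°  (b ≤ a, so B ≤ A and the acute solution is unique)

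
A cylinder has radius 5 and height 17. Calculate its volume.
Volume = pi * r² * h
Volume = pi * 5² * 17
Volume = pi * 25 * 17
Volume = pi * 425
Volume = 1335.18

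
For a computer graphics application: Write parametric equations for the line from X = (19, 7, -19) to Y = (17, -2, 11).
Direction vector d = Y - X = (-2, -9, 30)
x = 19 - 2t, y = 7 - 9t, z = -19 + 30t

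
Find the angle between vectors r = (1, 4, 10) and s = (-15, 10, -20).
r·s = -175, |r|² = 117, |s|² = 725
cos θ = -175/√84825 ≈ -0.6009
θ ≈ 126.9°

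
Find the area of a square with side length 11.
Area = s²
Area = 11²
Area = 121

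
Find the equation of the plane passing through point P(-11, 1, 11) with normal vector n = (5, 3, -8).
d = n·P = (5)(-11) + (3)(1) + (-8)(11) = -140
Plane: 5x + 3y - 8z = -140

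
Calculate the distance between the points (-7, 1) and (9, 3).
Using the distance formula: d = sqrt((x₂-x₁)² + (y₂-y₁)²)
dx = 9 - (-7) = 16
dy = 3 - 1 = 2
d = sqrt(16² + 2²) = sqrt(256 + 4) = sqrt(260) = 16.12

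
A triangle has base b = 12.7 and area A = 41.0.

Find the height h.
A = ½bh  →  h = 2A/b
h = 2·41.0/12.7 = 6.457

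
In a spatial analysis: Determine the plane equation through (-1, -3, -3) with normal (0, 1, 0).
d = n·P = (0)(-1) + (1)(-3) + (0)(-3) = -3
Plane: y = -3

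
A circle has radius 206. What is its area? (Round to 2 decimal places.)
Area = pi * r²
Area = pi * 206²
Area = pi * 42436
Area = 133316.63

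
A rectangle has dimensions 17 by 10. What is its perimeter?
Perimeter = 2 * (length + width)
Perimeter = 2 * (17 + 10)
Perimeter = 2 * 27
Perimeter = 54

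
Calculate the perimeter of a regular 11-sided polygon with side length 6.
Perimeter = number of sides * side length
Perimeter = 11 * 6
Perimeter = 66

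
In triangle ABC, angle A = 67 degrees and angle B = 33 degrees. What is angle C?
Sum of angles in a triangle = 180 degrees
Third angle = 180 - 67 - 33
Third angle = 80 degrees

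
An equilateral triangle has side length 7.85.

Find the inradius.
For an equilateral triangle, r = s/(2√3) where s is the side.
r = 7.85/(2√3) = 7.85/3.464102 = 2.266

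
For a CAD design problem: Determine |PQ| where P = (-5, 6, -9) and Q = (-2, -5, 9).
d = √[(3)² + (-11)² + (18)²] = √454 = 21.31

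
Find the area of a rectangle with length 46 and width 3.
Area = length * width
Area = 46 * 3
Area = 138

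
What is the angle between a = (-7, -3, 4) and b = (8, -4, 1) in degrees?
a·b = -40, |a|² = 74, |b|² = 81
cos θ = -40/√5994 ≈ -0.5167
θ ≈ 121.1°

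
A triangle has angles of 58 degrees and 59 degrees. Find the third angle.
Sum of angles in a triangle = 180 degrees
Third angle = 180 - 58 - 59
Third angle = 63 degrees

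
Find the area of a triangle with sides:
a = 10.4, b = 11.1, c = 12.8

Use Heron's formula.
s = (a+b+c)/2 = (10.4+11.1+12.8)/2 = 17.15
A = √(s(s-a)(s-b)(s-c)) = √(17.15·6.75·6.05·4.35)
A = √3046.58 = 55.2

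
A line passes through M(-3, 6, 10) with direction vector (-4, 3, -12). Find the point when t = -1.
P(-1) = (-3 + (-4)(-1), 6 + 3(-1), 10 + (-12)(-1)) = (1, 3, 22)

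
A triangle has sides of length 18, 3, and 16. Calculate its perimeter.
Perimeter = sum of all sides
Perimeter = 18 + 3 + 16
Perimeter = 37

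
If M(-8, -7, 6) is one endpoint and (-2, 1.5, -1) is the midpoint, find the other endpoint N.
N = (2×(-2) - (-8), 2×1.5 - (-7), 2×(-1) - 6) = (4, 10, -8)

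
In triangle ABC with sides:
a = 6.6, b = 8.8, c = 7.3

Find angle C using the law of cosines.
cos(C) = (a² + b² - c²)/(2ab)
cos(C) = (6.6² + 8.8² - 7.3²)/(2·6.6·8.8) = 67.71/116.16 = 0.582903
C = arccos(0.582903) = 54.35°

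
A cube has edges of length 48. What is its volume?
Volume = s³
Volume = 48³
Volume = 110592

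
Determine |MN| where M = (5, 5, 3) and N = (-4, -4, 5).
d = √[(-9)² + (-9)² + (2)²] = √166 = 12.88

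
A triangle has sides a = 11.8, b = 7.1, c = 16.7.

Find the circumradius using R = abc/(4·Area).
s = (a+b+c)/2 = 17.8
Area = √(s(s-a)(s-b)(s-c)) = √(17.8·6·10.7·1.1) = 35.4547
R = abc/(4·Area) = (11.8·7.1·16.7)/(4·35.4547) = 1399.126/141.8188 = 9.866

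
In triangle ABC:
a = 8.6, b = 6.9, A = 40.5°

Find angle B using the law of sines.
sin(B)/b = sin(A)/a
sin(B) = b·sin(A)/a = 6.9·sin(40.5°)/8.6 = 0.521069
B = arcsin(0.521069) = 31.4°  (b ≤ a, so B ≤ A and the acute solution is unique)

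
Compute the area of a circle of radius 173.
Area = pi * r²
Area = pi * 173²
Area = pi * 29929
Area = 94024.73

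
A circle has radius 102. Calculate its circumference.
Circumference = 2 * pi * r
Circumference = 2 * pi * 102
Circumference = 640.88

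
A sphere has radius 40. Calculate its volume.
Volume = (4/3) * pi * r³
Volume = (4/3) * pi * 40³
Volume = (4/3) * pi * 64000
Volume = 268082.57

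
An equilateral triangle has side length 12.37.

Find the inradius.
For an equilateral triangle, r = s/(2√3) where s is the side.
r = 12.37/(2√3) = 12.37/3.464102 = 3.571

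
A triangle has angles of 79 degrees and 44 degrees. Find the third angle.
Sum of angles in a triangle = 180 degrees
Third angle = 180 - 79 - 44
Third angle = 57 degrees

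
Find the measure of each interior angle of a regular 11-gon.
Interior angle of a regular n-gon = (n-2)*180/n
Interior angle = (11-2)*180/11
Interior angle = 9*180/11
Interior angle = 1620/11
Interior angle = 147.27 degrees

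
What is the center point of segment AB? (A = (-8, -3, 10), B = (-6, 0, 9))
Midpoint = ((-8-6)/2, (-3+0)/2, (10+9)/2) = (-7, -1.5, 9.5)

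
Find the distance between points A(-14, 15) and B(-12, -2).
Using the distance formula: d = sqrt((x₂-x₁)² + (y₂-y₁)²)
dx = (-12) - (-14) = 2
dy = (-2) - 15 = -17
d = sqrt(2² + (-17)²) = sqrt(4 + 289) = sqrt(293) = 17.12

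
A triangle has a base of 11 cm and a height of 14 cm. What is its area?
Area = (1/2) * base * height
Area = (1/2) * 11 * 14
Area = 77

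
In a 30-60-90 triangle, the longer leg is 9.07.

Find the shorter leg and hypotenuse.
In a 30-60-90 triangle, sides are in ratio 1 : √3 : 2.
Long leg = short leg·√3  →  short leg = 9.07/√3 = 5.237
Hypotenuse = 2·(short leg) = 2·9.07/√3 = 10.47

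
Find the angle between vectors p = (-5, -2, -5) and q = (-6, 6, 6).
p·q = -12, |p|² = 54, |q|² = 108
cos θ = -12/√5832 ≈ -0.1571
θ ≈ 99.04°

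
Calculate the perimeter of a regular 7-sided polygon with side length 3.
Perimeter = number of sides * side length
Perimeter = 7 * 3
Perimeter = 21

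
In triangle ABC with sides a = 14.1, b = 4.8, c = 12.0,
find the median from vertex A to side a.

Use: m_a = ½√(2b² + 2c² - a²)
m_a = ½√(2·4.8² + 2·12.0² - 14.1²)
m_a = ½√(46.08 + 288 - 198.81) = ½√135.27 = 5.815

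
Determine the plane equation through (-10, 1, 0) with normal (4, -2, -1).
d = n·P = (4)(-10) + (-2)(1) + (-1)(0) = -42
Plane: 4x - 2y - z = -42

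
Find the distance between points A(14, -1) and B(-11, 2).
Using the distance formula: d = sqrt((x₂-x₁)² + (y₂-y₁)²)
dx = (-11) - 14 = -25
dy = 2 - (-1) = 3
d = sqrt((-25)² + 3²) = sqrt(625 + 9) = sqrt(634) = 25.18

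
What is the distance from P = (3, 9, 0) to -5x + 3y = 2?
d = |(-5)(3) + 3(9) + 0(0) - (2)| / √((-5)² + 3² + 0²) = 10/√34 = 1.715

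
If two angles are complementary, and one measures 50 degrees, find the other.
Complementary angles sum to 90 degrees.
Other angle = 90 - 50
Other angle = 40 degrees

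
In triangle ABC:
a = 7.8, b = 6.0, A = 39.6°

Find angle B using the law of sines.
sin(B)/b = sin(A)/a
sin(B) = b·sin(A)/a = 6.0·sin(39.6°)/7.8 = 0.490326
B = arcsin(0.490326) = 29.36°  (b ≤ a, so B ≤ A and the acute solution is unique)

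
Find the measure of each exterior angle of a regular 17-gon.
Exterior angle of a regular n-gon = 360/n
Exterior angle = 360/17
Exterior angle = 21.18 degrees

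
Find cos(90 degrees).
cos(90 degrees) = 0
Decimal approximation: 0.0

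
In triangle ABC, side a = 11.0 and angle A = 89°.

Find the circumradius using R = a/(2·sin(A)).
R = a/(2·sin(A)) = 11.0/(2·sin(89°))
R = 11.0/(2·0.999848) = 11.0/1.999695 = 5.501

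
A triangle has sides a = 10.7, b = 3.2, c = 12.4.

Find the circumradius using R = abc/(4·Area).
s = (a+b+c)/2 = 13.15
Area = √(s(s-a)(s-b)(s-c)) = √(13.15·2.45·9.95·0.75) = 15.5056
R = abc/(4·Area) = (10.7·3.2·12.4)/(4·15.5056) = 424.576/62.0224 = 6.846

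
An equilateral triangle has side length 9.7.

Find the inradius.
For an equilateral triangle, r = s/(2√3) where s is the side.
r = 9.7/(2√3) = 9.7/3.464102 = 2.8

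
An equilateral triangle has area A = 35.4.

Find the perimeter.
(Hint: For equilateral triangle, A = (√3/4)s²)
A = (√3/4)s²  →  s² = 4A/√3 = 4·35.4/√3 = 81.7528
s = 9.04173
Perimeter = 3s = 27.13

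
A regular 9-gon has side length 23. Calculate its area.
For a regular 9-gon with side length s = 23:
Apothem a = s / (2*tan(pi/9)) = 23 / (2*tan(pi/9)) ≈ 31.59599
Perimeter P = 9 * 23 = 207
Area = (1/2) * P * a = (1/2) * 207 * 31.59599 = 3270.18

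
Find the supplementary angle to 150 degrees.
Supplementary angles sum to 180 degrees.
Other angle = 180 - 150
Other angle = 30 degrees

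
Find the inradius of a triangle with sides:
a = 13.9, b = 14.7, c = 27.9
s = (a+b+c)/2 = (13.9+14.7+27.9)/2 = 28.25
Area = √(s(s-a)(s-b)(s-c)) = √(28.25·14.35·13.55·0.35) = 43.8469
r = Area/s = 43.8469/28.25 = 1.552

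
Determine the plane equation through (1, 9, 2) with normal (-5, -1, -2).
d = n·P = (-5)(1) + (-1)(9) + (-2)(2) = -18
Plane: -5x - y - 2z = -18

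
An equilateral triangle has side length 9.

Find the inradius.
For an equilateral triangle, r = s/(2√3) where s is the side.
r = 9/(2√3) = 9/3.464102 = 2.598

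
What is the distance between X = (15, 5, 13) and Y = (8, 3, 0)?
d = √[(-7)² + (-2)² + (-13)²] = √222 = 14.9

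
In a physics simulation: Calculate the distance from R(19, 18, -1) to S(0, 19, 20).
d = √[(-19)² + (1)² + (21)²] = √803 = 28.34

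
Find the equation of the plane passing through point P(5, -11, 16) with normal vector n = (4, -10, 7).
d = n·P = (4)(5) + (-10)(-11) + (7)(16) = 242
Plane: 4x - 10y + 7z = 242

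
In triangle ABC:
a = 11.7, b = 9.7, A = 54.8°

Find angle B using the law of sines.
sin(B)/b = sin(A)/a
sin(B) = b·sin(A)/a = 9.7·sin(54.8°)/11.7 = 0.677462
B = arcsin(0.677462) = 42.65°  (b ≤ a, so B ≤ A and the acute solution is unique)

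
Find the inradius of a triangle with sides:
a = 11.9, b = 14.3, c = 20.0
s = (a+b+c)/2 = (11.9+14.3+20.0)/2 = 23.1
Area = √(s(s-a)(s-b)(s-c)) = √(23.1·11.2·8.8·3.1) = 84.0112
r = Area/s = 84.0112/23.1 = 3.637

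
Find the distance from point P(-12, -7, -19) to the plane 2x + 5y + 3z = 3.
d = |2(-12) + 5(-7) + 3(-19) - (3)| / √(2² + 5² + 3²) = 119/√38 = 19.3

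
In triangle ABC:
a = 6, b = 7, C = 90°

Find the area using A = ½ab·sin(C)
A = ½·6·7·sin(90°) = ½·42·1.000000 = 21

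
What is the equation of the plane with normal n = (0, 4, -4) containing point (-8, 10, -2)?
d = n·P = (0)(-8) + (4)(10) + (-4)(-2) = 48
Plane: 4y - 4z = 48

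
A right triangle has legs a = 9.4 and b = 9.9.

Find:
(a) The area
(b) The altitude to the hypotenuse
(a) Area = ½ab = ½·9.4·9.9 = 46.53
(b) Hypotenuse c = √(9.4² + 9.9²) = √186.37 = 13.6517
    Area = ½·c·h_c  →  h_c = 2·Area/c = 2·46.53/13.6517 = 6.817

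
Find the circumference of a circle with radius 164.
Circumference = 2 * pi * r
Circumference = 2 * pi * 164
Circumference = 1030.44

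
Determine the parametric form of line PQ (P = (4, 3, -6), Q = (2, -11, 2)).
Direction vector d = Q - P = (-2, -14, 8)
x = 4 - 2t, y = 3 - 14t, z = -6 + 8t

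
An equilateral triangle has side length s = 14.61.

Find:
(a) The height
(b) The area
(a) Height h = s·√3/2 = 14.61·√3/2 = 12.65
(b) Area = (√3/4)·s² = (√3/4)·14.61² = (√3/4)·213.452 = 92.43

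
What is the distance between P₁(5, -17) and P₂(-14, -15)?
Using the distance formula: d = sqrt((x₂-x₁)² + (y₂-y₁)²)
dx = (-14) - 5 = -19
dy = (-15) - (-17) = 2
d = sqrt((-19)² + 2²) = sqrt(361 + 4) = sqrt(365) = 19.10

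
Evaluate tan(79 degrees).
tan(79 degrees) = 5.1446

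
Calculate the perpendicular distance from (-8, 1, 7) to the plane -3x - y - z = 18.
d = |(-3)(-8) + (-1)(1) + (-1)(7) - (18)| / √((-3)² + (-1)² + (-1)²) = 2/√11 = 0.603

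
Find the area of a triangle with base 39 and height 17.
Area = (1/2) * base * height
Area = (1/2) * 39 * 17
Area = 331.50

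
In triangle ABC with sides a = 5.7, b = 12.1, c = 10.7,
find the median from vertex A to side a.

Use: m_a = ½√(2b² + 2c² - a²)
m_a = ½√(2·12.1² + 2·10.7² - 5.7²)
m_a = ½√(292.82 + 228.98 - 32.49) = ½√489.31 = 11.06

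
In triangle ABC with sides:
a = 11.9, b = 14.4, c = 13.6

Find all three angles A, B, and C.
By the law of cosines:
cos(A) = (b² + c² - a²)/(2bc) = 0.640089  →  A = 50.2°
cos(B) = (a² + c² - b²)/(2ac) = 0.368296  →  B = 68.39°
cos(C) = (a² + b² - c²)/(2ab) = 0.478554  →  C = 61.41°
Check: A + B + C = 180.0° ✓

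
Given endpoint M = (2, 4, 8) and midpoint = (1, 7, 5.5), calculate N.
N = (2×1 - 2, 2×7 - 4, 2×5.5 - 8) = (0, 10, 3)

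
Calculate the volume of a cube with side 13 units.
Volume = s³
Volume = 13³
Volume = 2197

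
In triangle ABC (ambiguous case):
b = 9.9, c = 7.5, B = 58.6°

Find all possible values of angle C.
sin(C)/c = sin(B)/b  →  sin(C) = c·sin(B)/b = 7.5·sin(58.6°)/9.9 = 0.646629
C₁ = arcsin(0.646629) = 40.29°,  C₂ = 180° - C₁ = 139.71°
Check C₂: A = 180° - 58.6° - 139.71° = -18.31° ≤ 0, rejected
C = 40.29° (one solution)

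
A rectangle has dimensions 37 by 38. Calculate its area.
Area = length * width
Area = 37 * 38
Area = 1406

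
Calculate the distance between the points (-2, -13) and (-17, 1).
Using the distance formula: d = sqrt((x₂-x₁)² + (y₂-y₁)²)
dx = (-17) - (-2) = -15
dy = 1 - (-13) = 14
d = sqrt((-15)² + 14²) = sqrt(225 + 196) = sqrt(421) = 20.52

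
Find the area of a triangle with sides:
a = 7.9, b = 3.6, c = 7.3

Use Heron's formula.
s = (a+b+c)/2 = (7.9+3.6+7.3)/2 = 9.4
A = √(s(s-a)(s-b)(s-c)) = √(9.4·1.5·5.8·2.1)
A = √171.738 = 13.1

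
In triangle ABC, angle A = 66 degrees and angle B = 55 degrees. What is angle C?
Sum of angles in a triangle = 180 degrees
Third angle = 180 - 66 - 55
Third angle = 59 degrees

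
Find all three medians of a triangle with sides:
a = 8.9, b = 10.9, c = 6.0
Using m_x = ½√(2y² + 2z² - x²):
m_a = ½√(2·10.9² + 2·6.0² - 8.9²) = ½√230.41 = 7.59
m_b = ½√(2·8.9² + 2·6.0² - 10.9²) = ½√111.61 = 5.282
m_c = ½√(2·8.9² + 2·10.9² - 6.0²) = ½√360.04 = 9.487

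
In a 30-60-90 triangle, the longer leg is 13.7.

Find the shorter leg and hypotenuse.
In a 30-60-90 triangle, sides are in ratio 1 : √3 : 2.
Long leg = short leg·√3  →  short leg = 13.7/√3 = 7.91
Hypotenuse = 2·(short leg) = 2·13.7/√3 = 15.82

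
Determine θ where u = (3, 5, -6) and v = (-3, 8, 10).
u·v = -29, |u|² = 70, |v|² = 173
cos θ = -29/√12110 ≈ -0.2635
θ ≈ 105.3°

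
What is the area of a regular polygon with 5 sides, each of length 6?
For a regular 5-gon with side length s = 6:
Apothem a = s / (2*tan(pi/5)) = 6 / (2*tan(pi/5)) ≈ 4.1291
Perimeter P = 5 * 6 = 30
Area = (1/2) * P * a = (1/2) * 30 * 4.1291 = 61.94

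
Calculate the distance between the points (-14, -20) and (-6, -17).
Using the distance formula: d = sqrt((x₂-x₁)² + (y₂-y₁)²)
dx = (-6) - (-14) = 8
dy = (-17) - (-20) = 3
d = sqrt(8² + 3²) = sqrt(64 + 9) = sqrt(73) = 8.54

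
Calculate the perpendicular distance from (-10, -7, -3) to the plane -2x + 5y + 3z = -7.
d = |(-2)(-10) + 5(-7) + 3(-3) - (-7)| / √((-2)² + 5² + 3²) = 17/√38 = 2.758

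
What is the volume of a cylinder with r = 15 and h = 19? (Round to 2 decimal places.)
Volume = pi * r² * h
Volume = pi * 15² * 19
Volume = pi * 225 * 19
Volume = pi * 4275
Volume = 13430.31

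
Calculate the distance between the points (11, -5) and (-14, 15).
Using the distance formula: d = sqrt((x₂-x₁)² + (y₂-y₁)²)
dx = (-14) - 11 = -25
dy = 15 - (-5) = 20
d = sqrt((-25)² + 20²) = sqrt(625 + 400) = sqrt(1025) = 32.02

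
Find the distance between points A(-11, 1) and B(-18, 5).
Using the distance formula: d = sqrt((x₂-x₁)² + (y₂-y₁)²)
dx = (-18) - (-11) = -7
dy = 5 - 1 = 4
d = sqrt((-7)² + 4²) = sqrt(49 + 16) = sqrt(65) = 8.06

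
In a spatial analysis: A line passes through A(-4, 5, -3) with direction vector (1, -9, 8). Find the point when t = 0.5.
P(0.5) = (-4 + 1(0.5), 5 + (-9)(0.5), -3 + 8(0.5)) = (-3.5, 0.5, 1)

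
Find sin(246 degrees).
sin(246 degrees) = -0.9135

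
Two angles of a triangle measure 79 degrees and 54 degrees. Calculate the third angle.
Sum of angles in a triangle = 180 degrees
Third angle = 180 - 79 - 54
Third angle = 47 degrees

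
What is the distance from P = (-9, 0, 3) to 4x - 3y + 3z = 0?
d = |4(-9) + (-3)(0) + 3(3) - (0)| / √(4² + (-3)² + 3²) = 27/√34 = 4.63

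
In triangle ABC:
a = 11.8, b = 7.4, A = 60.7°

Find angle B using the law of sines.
sin(B)/b = sin(A)/a
sin(B) = b·sin(A)/a = 7.4·sin(60.7°)/11.8 = 0.546891
B = arcsin(0.546891) = 33.15°  (b ≤ a, so B ≤ A and the acute solution is unique)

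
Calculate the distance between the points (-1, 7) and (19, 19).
Using the distance formula: d = sqrt((x₂-x₁)² + (y₂-y₁)²)
dx = 19 - (-1) = 20
dy = 19 - 7 = 12
d = sqrt(20² + 12²) = sqrt(400 + 144) = sqrt(544) = 23.32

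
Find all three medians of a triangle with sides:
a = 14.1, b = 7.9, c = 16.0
Using m_x = ½√(2y² + 2z² - x²):
m_a = ½√(2·7.9² + 2·16.0² - 14.1²) = ½√438.01 = 10.46
m_b = ½√(2·14.1² + 2·16.0² - 7.9²) = ½√847.21 = 14.55
m_c = ½√(2·14.1² + 2·7.9² - 16.0²) = ½√266.44 = 8.161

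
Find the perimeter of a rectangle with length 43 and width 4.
Perimeter = 2 * (length + width)
Perimeter = 2 * (43 + 4)
Perimeter = 2 * 47
Perimeter = 94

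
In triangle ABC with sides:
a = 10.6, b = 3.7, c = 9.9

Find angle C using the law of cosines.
cos(C) = (a² + b² - c²)/(2ab)
cos(C) = (10.6² + 3.7² - 9.9²)/(2·10.6·3.7) = 28.04/78.44 = 0.357471
C = arccos(0.357471) = 69.06°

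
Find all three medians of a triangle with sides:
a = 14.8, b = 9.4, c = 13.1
Using m_x = ½√(2y² + 2z² - x²):
m_a = ½√(2·9.4² + 2·13.1² - 14.8²) = ½√300.9 = 8.673
m_b = ½√(2·14.8² + 2·13.1² - 9.4²) = ½√692.94 = 13.16
m_c = ½√(2·14.8² + 2·9.4² - 13.1²) = ½√443.19 = 10.53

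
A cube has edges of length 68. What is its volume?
Volume = s³
Volume = 68³
Volume = 314432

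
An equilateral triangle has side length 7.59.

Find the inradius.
For an equilateral triangle, r = s/(2√3) where s is the side.
r = 7.59/(2√3) = 7.59/3.464102 = 2.191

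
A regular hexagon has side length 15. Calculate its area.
For a regular 6-gon with side length s = 15:
Apothem a = s / (2*tan(pi/6)) = 15 / (2*tan(pi/6)) ≈ 12.9904
Perimeter P = 6 * 15 = 90
Area = (1/2) * P * a = (1/2) * 90 * 12.9904 = 584.57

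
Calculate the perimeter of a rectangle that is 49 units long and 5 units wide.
Perimeter = 2 * (length + width)
Perimeter = 2 * (49 + 5)
Perimeter = 2 * 54
Perimeter = 108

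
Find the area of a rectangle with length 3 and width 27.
Area = length * width
Area = 3 * 27
Area = 81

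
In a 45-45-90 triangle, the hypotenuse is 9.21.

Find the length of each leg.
In a 45-45-90 triangle, hypotenuse = leg·√2  →  leg = hypotenuse/√2
leg = 9.21/√2 = 6.512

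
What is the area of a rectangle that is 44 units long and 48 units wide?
Area = length * width
Area = 44 * 48
Area = 2112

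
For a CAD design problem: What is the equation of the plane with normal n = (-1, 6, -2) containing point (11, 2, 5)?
d = n·P = (-1)(11) + (6)(2) + (-2)(5) = -9
Plane: -x + 6y - 2z = -9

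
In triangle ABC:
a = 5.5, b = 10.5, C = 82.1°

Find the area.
Using A = ½ab·sin(C):
A = ½·5.5·10.5·sin(82.1°) = ½·57.75·0.990509 = 28.6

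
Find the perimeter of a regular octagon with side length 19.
Perimeter = number of sides * side length
Perimeter = 8 * 19
Perimeter = 152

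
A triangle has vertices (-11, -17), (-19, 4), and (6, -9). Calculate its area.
Using the coordinate formula: Area = (1/2)|x₁(y₂-y₃) + x₂(y₃-y₁) + x₃(y₁-y₂)|
Area = (1/2)|(-11)(4-(-9)) + (-19)((-9)-(-17)) + 6((-17)-4)|
Area = (1/2)|(-11)*13 + (-19)*8 + 6*(-21)|
Area = (1/2)|(-143) + (-152) + (-126)|
Area = (1/2)*421 = 210.50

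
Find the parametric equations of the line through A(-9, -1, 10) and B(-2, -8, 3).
Direction vector d = B - A = (7, -7, -7)
x = -9 + 7t, y = -1 - 7t, z = 10 - 7t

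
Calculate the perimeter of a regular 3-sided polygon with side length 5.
Perimeter = number of sides * side length
Perimeter = 3 * 5
Perimeter = 15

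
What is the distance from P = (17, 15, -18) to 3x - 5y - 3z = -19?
d = |3(17) + (-5)(15) + (-3)(-18) - (-19)| / √(3² + (-5)² + (-3)²) = 49/√43 = 7.472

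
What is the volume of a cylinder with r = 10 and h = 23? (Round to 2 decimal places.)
Volume = pi * r² * h
Volume = pi * 10² * 23
Volume = pi * 100 * 23
Volume = pi * 2300
Volume = 7225.66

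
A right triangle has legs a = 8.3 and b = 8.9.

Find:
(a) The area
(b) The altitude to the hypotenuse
(a) Area = ½ab = ½·8.3·8.9 = 36.935
(b) Hypotenuse c = √(8.3² + 8.9²) = √148.1 = 12.1696
    Area = ½·c·h_c  →  h_c = 2·Area/c = 2·36.935/12.1696 = 6.07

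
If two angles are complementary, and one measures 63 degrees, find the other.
Complementary angles sum to 90 degrees.
Other angle = 90 - 63
Other angle = 27 degrees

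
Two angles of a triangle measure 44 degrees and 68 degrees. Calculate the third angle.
Sum of angles in a triangle = 180 degrees
Third angle = 180 - 44 - 68
Third angle = 68 degrees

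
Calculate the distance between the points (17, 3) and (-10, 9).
Using the distance formula: d = sqrt((x₂-x₁)² + (y₂-y₁)²)
dx = (-10) - 17 = -27
dy = 9 - 3 = 6
d = sqrt((-27)² + 6²) = sqrt(729 + 36) = sqrt(765) = 27.66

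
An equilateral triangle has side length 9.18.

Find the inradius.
For an equilateral triangle, r = s/(2√3) where s is the side.
r = 9.18/(2√3) = 9.18/3.464102 = 2.65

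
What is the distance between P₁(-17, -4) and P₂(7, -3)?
Using the distance formula: d = sqrt((x₂-x₁)² + (y₂-y₁)²)
dx = 7 - (-17) = 24
dy = (-3) - (-4) = 1
d = sqrt(24² + 1²) = sqrt(576 + 1) = sqrt(577) = 24.02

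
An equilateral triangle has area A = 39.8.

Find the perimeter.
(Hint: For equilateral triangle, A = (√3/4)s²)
A = (√3/4)s²  →  s² = 4A/√3 = 4·39.8/√3 = 91.9142
s = 9.58719
Perimeter = 3s = 28.76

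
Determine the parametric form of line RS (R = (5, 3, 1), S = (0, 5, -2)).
Direction vector d = S - R = (-5, 2, -3)
x = 5 - 5t, y = 3 + 2t, z = 1 - 3t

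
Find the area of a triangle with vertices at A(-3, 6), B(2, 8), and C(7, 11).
Using the coordinate formula: Area = (1/2)|x₁(y₂-y₃) + x₂(y₃-y₁) + x₃(y₁-y₂)|
Area = (1/2)|(-3)(8-11) + 2(11-6) + 7(6-8)|
Area = (1/2)|(-3)*(-3) + 2*5 + 7*(-2)|
Area = (1/2)|9 + 10 + (-14)|
Area = (1/2)*5 = 2.50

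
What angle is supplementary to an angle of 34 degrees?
Supplementary angles sum to 180 degrees.
Other angle = 180 - 34
Other angle = 146 degrees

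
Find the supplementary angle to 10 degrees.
Supplementary angles sum to 180 degrees.
Other angle = 180 - 10
Other angle = 170 degrees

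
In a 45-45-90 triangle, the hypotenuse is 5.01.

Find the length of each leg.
In a 45-45-90 triangle, hypotenuse = leg·√2  →  leg = hypotenuse/√2
leg = 5.01/√2 = 3.543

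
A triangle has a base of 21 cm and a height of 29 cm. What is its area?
Area = (1/2) * base * height
Area = (1/2) * 21 * 29
Area = 304.50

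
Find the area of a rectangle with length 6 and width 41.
Area = length * width
Area = 6 * 41
Area = 246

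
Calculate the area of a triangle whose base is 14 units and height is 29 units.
Area = (1/2) * base * height
Area = (1/2) * 14 * 29
Area = 203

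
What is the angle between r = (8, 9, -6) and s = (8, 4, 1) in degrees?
r·s = 94, |r|² = 181, |s|² = 81
cos θ = 94/√14661 ≈ 0.7763
θ ≈ 39.07°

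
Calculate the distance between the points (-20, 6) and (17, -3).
Using the distance formula: d = sqrt((x₂-x₁)² + (y₂-y₁)²)
dx = 17 - (-20) = 37
dy = (-3) - 6 = -9
d = sqrt(37² + (-9)²) = sqrt(1369 + 81) = sqrt(1450) = 38.08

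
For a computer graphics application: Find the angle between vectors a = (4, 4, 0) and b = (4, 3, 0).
a·b = 28, |a|² = 32, |b|² = 25
cos θ = 28/√800 ≈ 0.9899
θ ≈ 8.13°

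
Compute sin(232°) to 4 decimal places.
sin(232 degrees) = -0.788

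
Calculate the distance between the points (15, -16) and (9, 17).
Using the distance formula: d = sqrt((x₂-x₁)² + (y₂-y₁)²)
dx = 9 - 15 = -6
dy = 17 - (-16) = 33
d = sqrt((-6)² + 33²) = sqrt(36 + 1089) = sqrt(1125) = 33.54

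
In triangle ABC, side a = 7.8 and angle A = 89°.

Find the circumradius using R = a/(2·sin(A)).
R = a/(2·sin(A)) = 7.8/(2·sin(89°))
R = 7.8/(2·0.999848) = 7.8/1.999695 = 3.901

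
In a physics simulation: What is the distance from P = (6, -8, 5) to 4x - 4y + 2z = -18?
d = |4(6) + (-4)(-8) + 2(5) - (-18)| / √(4² + (-4)² + 2²) = 84/√36 = 14.0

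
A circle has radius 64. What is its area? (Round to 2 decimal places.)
Area = pi * r²
Area = pi * 64²
Area = pi * 4096
Area = 12867.96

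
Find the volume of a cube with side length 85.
Volume = s³
Volume = 85³
Volume = 614125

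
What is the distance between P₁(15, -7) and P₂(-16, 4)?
Using the distance formula: d = sqrt((x₂-x₁)² + (y₂-y₁)²)
dx = (-16) - 15 = -31
dy = 4 - (-7) = 11
d = sqrt((-31)² + 11²) = sqrt(961 + 121) = sqrt(1082) = 32.89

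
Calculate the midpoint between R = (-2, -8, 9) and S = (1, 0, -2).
Midpoint = ((-2+1)/2, (-8+0)/2, (9-2)/2) = (-0.5, -4, 3.5)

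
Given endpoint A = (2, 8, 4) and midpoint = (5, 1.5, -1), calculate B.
B = (2×5 - 2, 2×1.5 - 8, 2×(-1) - 4) = (8, -5, -6)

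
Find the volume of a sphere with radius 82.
Volume = (4/3) * pi * r³
Volume = (4/3) * pi * 82³
Volume = (4/3) * pi * 551368
Volume = 2309564.88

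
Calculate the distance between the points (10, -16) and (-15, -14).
Using the distance formula: d = sqrt((x₂-x₁)² + (y₂-y₁)²)
dx = (-15) - 10 = -25
dy = (-14) - (-16) = 2
d = sqrt((-25)² + 2²) = sqrt(625 + 4) = sqrt(629) = 25.08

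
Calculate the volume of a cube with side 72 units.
Volume = s³
Volume = 72³
Volume = 373248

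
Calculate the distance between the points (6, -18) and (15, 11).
Using the distance formula: d = sqrt((x₂-x₁)² + (y₂-y₁)²)
dx = 15 - 6 = 9
dy = 11 - (-18) = 29
d = sqrt(9² + 29²) = sqrt(81 + 841) = sqrt(922) = 30.36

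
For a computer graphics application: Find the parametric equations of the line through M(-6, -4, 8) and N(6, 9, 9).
Direction vector d = N - M = (12, 13, 1)
x = -6 + 12t, y = -4 + 13t, z = 8 + t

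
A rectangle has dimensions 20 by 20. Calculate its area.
Area = length * width
Area = 20 * 20
Area = 400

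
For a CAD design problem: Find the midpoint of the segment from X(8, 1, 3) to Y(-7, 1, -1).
Midpoint = ((8-7)/2, (1+1)/2, (3-1)/2) = (0.5, 1, 1)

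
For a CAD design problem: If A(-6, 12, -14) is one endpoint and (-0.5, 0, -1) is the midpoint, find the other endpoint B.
B = (2×(-0.5) - (-6), 2×0 - 12, 2×(-1) - (-14)) = (5, -12, 12)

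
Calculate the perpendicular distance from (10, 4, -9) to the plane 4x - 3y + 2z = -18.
d = |4(10) + (-3)(4) + 2(-9) - (-18)| / √(4² + (-3)² + 2²) = 28/√29 = 5.199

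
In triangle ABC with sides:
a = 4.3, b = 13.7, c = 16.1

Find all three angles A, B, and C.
By the law of cosines:
cos(A) = (b² + c² - a²)/(2bc) = 0.971143  →  A = 13.8°
cos(B) = (a² + c² - b²)/(2ac) = 0.650079  →  B = 49.45°
cos(C) = (a² + b² - c²)/(2ab) = -0.450093  →  C = 116.7°
Check: A + B + C = 180.0° ✓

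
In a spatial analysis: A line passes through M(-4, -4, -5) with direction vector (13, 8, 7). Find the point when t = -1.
P(-1) = (-4 + 13(-1), -4 + 8(-1), -5 + 7(-1)) = (-17, -12, -12)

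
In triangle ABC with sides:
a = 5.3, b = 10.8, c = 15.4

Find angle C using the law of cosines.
cos(C) = (a² + b² - c²)/(2ab)
cos(C) = (5.3² + 10.8² - 15.4²)/(2·5.3·10.8) = -92.43/114.48 = -0.807390
C = arccos(-0.807390) = 143.8°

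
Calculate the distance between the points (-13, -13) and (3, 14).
Using the distance formula: d = sqrt((x₂-x₁)² + (y₂-y₁)²)
dx = 3 - (-13) = 16
dy = 14 - (-13) = 27
d = sqrt(16² + 27²) = sqrt(256 + 729) = sqrt(985) = 31.38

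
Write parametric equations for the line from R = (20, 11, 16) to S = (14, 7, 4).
Direction vector d = S - R = (-6, -4, -12)
x = 20 - 6t, y = 11 - 4t, z = 16 - 12t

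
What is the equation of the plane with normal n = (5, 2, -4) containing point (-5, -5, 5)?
d = n·P = (5)(-5) + (2)(-5) + (-4)(5) = -55
Plane: 5x + 2y - 4z = -55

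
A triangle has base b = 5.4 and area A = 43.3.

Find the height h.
A = ½bh  →  h = 2A/b
h = 2·43.3/5.4 = 16.04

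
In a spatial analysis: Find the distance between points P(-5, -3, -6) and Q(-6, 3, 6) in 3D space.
d = √[(-1)² + (6)² + (12)²] = √181 = 13.45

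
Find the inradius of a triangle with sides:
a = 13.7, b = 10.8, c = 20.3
s = (a+b+c)/2 = (13.7+10.8+20.3)/2 = 22.4
Area = √(s(s-a)(s-b)(s-c)) = √(22.4·8.7·11.6·2.1) = 68.9005
r = Area/s = 68.9005/22.4 = 3.076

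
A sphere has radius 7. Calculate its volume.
Volume = (4/3) * pi * r³
Volume = (4/3) * pi * 7³
Volume = (4/3) * pi * 343
Volume = 1436.76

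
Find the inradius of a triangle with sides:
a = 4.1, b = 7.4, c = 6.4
s = (a+b+c)/2 = (4.1+7.4+6.4)/2 = 8.95
Area = √(s(s-a)(s-b)(s-c)) = √(8.95·4.85·1.55·2.55) = 13.0984
r = Area/s = 13.0984/8.95 = 1.464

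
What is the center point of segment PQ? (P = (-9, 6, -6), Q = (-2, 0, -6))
Midpoint = ((-9-2)/2, (6+0)/2, (-6-6)/2) = (-5.5, 3, -6)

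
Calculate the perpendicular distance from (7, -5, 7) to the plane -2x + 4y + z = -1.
d = |(-2)(7) + 4(-5) + 1(7) - (-1)| / √((-2)² + 4² + 1²) = 26/√21 = 5.674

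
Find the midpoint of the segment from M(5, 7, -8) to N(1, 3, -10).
Midpoint = ((5+1)/2, (7+3)/2, (-8-10)/2) = (3, 5, -9)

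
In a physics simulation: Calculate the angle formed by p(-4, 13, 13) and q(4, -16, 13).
p·q = -55, |p|² = 354, |q|² = 441
cos θ = -55/√156114 ≈ -0.1392
θ ≈ 98.0°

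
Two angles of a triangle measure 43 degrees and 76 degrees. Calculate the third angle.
Sum of angles in a triangle = 180 degrees
Third angle = 180 - 43 - 76
Third angle = 61 degrees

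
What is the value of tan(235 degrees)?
tan(235 degrees) = 1.4281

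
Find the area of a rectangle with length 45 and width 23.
Area = length * width
Area = 45 * 23
Area = 1035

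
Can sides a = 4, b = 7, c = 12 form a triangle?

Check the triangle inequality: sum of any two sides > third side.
No: 4 + 7 = 11 is not > 12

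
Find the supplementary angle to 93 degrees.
Supplementary angles sum to 180 degrees.
Other angle = 180 - 93
Other angle = 87 degrees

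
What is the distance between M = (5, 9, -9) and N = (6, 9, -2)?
d = √[(1)² + (0)² + (7)²] = √50 = 7.071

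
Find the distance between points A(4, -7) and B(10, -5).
Using the distance formula: d = sqrt((x₂-x₁)² + (y₂-y₁)²)
dx = 10 - 4 = 6
dy = (-5) - (-7) = 2
d = sqrt(6² + 2²) = sqrt(36 + 4) = sqrt(40) = 6.32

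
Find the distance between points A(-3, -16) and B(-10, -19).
Using the distance formula: d = sqrt((x₂-x₁)² + (y₂-y₁)²)
dx = (-10) - (-3) = -7
dy = (-19) - (-16) = -3
d = sqrt((-7)² + (-3)²) = sqrt(49 + 9) = sqrt(58) = 7.62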